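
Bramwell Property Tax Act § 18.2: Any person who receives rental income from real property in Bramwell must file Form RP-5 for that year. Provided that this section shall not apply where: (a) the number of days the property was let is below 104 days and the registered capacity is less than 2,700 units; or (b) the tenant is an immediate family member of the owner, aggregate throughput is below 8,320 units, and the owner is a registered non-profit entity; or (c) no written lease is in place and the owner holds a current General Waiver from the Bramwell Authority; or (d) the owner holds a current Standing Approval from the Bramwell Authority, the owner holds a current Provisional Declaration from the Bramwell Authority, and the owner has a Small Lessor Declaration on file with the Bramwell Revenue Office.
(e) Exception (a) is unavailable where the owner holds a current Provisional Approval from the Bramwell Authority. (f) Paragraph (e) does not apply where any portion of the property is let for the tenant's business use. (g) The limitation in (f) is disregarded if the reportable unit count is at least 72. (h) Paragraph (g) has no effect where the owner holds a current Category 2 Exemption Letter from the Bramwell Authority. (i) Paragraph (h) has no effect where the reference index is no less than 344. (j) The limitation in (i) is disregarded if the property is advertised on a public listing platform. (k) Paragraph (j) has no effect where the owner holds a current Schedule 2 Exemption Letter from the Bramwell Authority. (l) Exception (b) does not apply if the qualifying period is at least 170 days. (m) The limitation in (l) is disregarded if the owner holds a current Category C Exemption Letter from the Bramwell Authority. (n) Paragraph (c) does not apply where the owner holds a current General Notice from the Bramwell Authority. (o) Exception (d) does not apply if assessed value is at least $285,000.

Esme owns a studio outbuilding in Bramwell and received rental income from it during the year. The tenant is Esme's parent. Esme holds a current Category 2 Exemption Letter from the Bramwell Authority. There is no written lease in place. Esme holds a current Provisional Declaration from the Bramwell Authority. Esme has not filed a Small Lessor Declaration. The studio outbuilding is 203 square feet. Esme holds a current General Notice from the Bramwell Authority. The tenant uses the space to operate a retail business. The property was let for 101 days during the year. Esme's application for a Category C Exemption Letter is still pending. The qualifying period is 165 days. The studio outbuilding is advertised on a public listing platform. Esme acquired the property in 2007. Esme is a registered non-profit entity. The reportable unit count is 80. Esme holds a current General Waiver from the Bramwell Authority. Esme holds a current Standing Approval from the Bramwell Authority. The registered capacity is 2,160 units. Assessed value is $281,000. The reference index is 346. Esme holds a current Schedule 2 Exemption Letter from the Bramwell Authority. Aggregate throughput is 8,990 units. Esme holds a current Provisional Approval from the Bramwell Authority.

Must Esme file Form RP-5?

Yes — Esme must file Form RP-5.

All of (a)'s requirements are met (the number of days the property was let is 101 days, below the 104 days limit; the registered capacity is 2,160 units, less than the 2,700 units limit). However, paragraphs (e)–(k) must be considered: (e) is engaged — a current Provisional Approval is held. (f) is engaged (the space is let for business use), but is itself disapplied by (g): (g) operates against (f): the reportable unit count is 80, meeting the 72 threshold. (h) would limit (g) — a current Category 2 Exemption Letter is held — but (i) sets (h) aside: (i) is engaged — the reference index is 346, meeting the 344 threshold. (j) would limit (i) — the property is publicly advertised — but (k) sets (j) aside: (k) operates against (j): a current Schedule 2 Exemption Letter is held. So (a) is unavailable.
Exception (b) does not apply: aggregate throughput is 8,990 units, not below 8,320 units.
All of (c)'s requirements are met (there is no written lease; a current General Waiver is held). Turning to paragraph (n): (n) operates against (c): a current General Notice is held. Exception (c) does not apply.
Exception (d) does not apply: no Small Lessor Declaration is on file.
Every exception is unavailable, so the rule governs.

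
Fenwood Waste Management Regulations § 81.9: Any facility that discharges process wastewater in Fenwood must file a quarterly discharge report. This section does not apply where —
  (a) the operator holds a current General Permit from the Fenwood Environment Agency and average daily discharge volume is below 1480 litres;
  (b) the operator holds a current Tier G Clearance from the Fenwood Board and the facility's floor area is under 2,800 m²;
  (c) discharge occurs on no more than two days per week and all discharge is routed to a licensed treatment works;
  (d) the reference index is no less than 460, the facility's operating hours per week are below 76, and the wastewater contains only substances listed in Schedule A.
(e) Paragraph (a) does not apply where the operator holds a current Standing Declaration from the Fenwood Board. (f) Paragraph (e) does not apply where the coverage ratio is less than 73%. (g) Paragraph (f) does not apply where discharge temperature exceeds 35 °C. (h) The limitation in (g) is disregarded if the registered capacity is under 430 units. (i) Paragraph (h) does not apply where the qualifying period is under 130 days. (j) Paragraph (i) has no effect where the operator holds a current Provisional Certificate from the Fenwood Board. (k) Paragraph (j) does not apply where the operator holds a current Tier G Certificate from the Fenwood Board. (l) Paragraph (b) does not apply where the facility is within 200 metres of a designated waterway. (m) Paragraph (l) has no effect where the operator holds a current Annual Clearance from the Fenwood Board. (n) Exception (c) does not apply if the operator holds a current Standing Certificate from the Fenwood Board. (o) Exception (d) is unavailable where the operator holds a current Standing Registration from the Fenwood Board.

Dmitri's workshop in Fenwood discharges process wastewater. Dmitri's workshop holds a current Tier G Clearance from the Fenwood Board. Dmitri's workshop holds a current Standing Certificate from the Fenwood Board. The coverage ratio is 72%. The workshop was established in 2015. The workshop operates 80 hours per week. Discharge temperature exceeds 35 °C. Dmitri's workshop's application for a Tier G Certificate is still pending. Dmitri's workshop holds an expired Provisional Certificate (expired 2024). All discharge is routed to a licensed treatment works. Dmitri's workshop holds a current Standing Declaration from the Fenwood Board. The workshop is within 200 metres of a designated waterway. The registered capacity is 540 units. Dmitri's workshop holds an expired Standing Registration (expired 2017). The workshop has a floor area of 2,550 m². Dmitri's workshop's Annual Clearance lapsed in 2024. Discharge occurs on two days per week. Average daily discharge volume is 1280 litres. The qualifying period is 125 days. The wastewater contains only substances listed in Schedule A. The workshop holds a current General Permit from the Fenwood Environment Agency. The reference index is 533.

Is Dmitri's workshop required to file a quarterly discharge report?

Yes — Dmitri's workshop must file a quarterly discharge report.

Exception (a) is satisfied on its face — a current General Permit is held; average daily discharge volume is 1280 litres, below the 1480 litres limit. But applying paragraphs (e)–(k): (e) operates against (a): a current Standing Declaration is held. (f) is engaged (the coverage ratio is 72%, less than the 73% limit), but is overridden by (g): (g) operates against (f): discharge temperature exceeds 35 °C. (h), which would lift (g), is inapplicable — the registered capacity is 540 units, not under 430 units. So (a) is unavailable.
Exception (b): a current Tier G Clearance is held; the facility's floor area is 2,550 m², under the 2,800 m² limit — every condition holds. Turning to paragraphs (l)–(m): (l) operates — the workshop is within 200 m of a designated waterway. (m) does not operate here (the Annual Clearance is not current), so (l) stands. So (b) is unavailable.
Exception (c) is satisfied on its face — discharge occurs on no more than two days per week; discharge is routed to a licensed treatment works. Turning to paragraph (n): (n) is engaged — a current Standing Certificate is held. (c) is therefore removed.
Exception (d) does not apply: the facility's operating hours per week are 80, not below 76.
No exception is made out. Dmitri's workshop falls within the general rule.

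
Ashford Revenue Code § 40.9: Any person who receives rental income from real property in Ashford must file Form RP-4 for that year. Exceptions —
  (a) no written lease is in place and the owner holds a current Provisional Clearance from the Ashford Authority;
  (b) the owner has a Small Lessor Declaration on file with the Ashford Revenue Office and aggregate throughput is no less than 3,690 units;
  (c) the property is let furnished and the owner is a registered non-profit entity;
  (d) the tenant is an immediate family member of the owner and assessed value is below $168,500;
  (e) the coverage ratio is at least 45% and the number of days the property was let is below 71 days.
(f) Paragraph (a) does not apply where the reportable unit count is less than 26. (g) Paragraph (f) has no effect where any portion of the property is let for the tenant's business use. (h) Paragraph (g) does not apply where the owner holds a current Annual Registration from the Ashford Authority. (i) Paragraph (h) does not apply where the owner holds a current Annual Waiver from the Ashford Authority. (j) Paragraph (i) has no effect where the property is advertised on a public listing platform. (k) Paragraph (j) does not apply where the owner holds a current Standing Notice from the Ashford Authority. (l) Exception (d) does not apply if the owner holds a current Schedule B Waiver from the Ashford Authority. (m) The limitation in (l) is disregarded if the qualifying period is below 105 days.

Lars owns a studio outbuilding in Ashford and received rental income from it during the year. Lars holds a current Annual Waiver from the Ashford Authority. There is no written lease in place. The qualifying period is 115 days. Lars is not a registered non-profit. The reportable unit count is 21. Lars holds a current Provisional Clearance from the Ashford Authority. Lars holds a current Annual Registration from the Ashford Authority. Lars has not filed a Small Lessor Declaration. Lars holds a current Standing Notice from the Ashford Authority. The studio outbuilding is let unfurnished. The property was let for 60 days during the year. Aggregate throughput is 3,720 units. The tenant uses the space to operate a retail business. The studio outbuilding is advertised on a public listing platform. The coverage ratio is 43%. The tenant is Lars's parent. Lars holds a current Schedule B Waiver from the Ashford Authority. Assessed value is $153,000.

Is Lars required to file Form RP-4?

Exception (a)'s conditions are all satisfied: there is no written lease; a current Provisional Clearance is held. Applying paragraphs (f)–(k): (f) applies (the reportable unit count is 21, less than the 26 limit), but is overridden by (g): (g) is engaged — the space is let for business use. (h) is engaged (a current Annual Registration is held), but is itself disapplied by (i): (i) operates against (h): a current Annual Waiver is held. (j) would limit (i) — the property is publicly advertised — but (k) sets (j) aside: (k) is engaged — a current Standing Notice is held. So (a) applies.
Exception (b) fails — no Small Lessor Declaration is on file.
Exception (c) does not apply: the property is let unfurnished.
Exception (d): the tenant is an immediate family member; assessed value is $153,000, below the $168,500 limit — every condition holds. However, paragraphs (l)–(m) must be considered: (l) operates against (d): a current Schedule B Waiver is held. (m), which would lift (l), is not engaged — the qualifying period is 115 days, not below 105 days. Exception (d) does not apply.
Exception (e) fails — the coverage ratio is 43%, short of 45%.

No — exception (a) applies; Lars is not required to file Form RP-4.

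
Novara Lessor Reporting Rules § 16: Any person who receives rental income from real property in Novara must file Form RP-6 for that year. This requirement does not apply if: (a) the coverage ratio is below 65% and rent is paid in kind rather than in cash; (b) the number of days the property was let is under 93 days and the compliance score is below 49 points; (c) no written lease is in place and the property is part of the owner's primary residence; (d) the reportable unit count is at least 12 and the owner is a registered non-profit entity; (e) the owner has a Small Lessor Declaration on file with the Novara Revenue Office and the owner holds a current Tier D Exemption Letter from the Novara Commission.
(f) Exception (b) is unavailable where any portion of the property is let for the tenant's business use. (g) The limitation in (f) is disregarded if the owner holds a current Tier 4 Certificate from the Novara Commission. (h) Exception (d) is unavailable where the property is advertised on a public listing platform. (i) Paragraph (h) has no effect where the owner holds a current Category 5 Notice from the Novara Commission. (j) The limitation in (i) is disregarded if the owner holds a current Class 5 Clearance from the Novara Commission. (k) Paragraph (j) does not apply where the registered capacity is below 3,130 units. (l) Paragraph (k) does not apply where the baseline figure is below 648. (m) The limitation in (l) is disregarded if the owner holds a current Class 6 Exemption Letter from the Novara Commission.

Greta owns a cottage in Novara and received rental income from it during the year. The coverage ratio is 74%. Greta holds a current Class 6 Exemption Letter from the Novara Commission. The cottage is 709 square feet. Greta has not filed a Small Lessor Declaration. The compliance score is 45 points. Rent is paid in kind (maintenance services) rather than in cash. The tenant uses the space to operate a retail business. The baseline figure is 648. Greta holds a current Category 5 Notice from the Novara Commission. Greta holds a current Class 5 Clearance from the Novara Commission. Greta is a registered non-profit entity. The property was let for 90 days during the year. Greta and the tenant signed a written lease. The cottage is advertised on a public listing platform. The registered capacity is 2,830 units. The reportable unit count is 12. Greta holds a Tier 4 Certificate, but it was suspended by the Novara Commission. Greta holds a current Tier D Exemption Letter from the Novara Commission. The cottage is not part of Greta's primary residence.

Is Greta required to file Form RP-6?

No — exception (d) applies; Greta is not required to file Form RP-6.

Exception (a) requires that the coverage ratio is below 65%; but the coverage ratio is 74%, not below 65%, so (a) is unavailable.
Exception (b): the number of days the property was let is 90 days, under the 93 days limit; the compliance score is 45 points, below the 49 points limit — every condition holds. However, paragraphs (f)–(g) must be considered: (f) operates against (b): the space is let for business use. (g), which would lift (f), is inapplicable — the Tier 4 Certificate is not current. So (b) is unavailable.
Exception (c) does not apply: a written lease is in place.
Exception (d)'s conditions are all satisfied: the reportable unit count is 12, meeting the 12 threshold; Greta is a registered non-profit. As to paragraphs (h)–(m): (h) would limit (d) — the property is publicly advertised — but (i) sets (h) aside: (i) operates against (h): a current Category 5 Notice is held. (j) would limit (i) — a current Class 5 Clearance is held — but (k) sets (j) aside: (k) operates — the registered capacity is 2,830 units, below the 3,130 units limit. (l) is not engaged (the baseline figure is 648, not below 648), so (k) stands. So (d) applies.
Exception (e) does not apply: no Small Lessor Declaration is on file.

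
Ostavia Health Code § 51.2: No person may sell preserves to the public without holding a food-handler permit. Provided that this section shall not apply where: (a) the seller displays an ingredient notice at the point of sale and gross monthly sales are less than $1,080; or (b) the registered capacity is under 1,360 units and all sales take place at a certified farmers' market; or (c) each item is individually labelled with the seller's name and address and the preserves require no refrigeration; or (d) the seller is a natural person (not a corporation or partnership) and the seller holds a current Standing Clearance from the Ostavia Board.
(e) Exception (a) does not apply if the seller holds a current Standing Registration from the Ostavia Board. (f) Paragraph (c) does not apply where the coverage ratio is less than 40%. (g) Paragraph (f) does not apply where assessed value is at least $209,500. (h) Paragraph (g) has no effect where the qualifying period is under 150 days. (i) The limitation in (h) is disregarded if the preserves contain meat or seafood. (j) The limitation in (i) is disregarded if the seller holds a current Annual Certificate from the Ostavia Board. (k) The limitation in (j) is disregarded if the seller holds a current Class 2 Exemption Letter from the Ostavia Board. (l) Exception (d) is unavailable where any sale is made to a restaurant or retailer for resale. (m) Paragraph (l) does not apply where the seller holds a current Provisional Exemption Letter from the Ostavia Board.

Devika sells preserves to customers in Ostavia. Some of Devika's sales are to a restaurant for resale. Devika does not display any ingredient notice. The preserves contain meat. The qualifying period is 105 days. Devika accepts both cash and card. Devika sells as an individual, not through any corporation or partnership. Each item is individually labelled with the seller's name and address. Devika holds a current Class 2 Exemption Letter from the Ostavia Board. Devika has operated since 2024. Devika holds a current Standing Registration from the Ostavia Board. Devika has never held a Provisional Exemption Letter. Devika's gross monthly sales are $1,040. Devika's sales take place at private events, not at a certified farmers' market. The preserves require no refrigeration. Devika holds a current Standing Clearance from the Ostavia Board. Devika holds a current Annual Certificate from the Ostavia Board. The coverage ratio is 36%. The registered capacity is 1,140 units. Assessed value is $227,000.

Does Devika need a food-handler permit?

No — exception (c) applies; Devika is not required to hold a food-handler permit.

Exception (a) does not apply: no ingredient notice is displayed.
Exception (b) fails — sales are at private events, not a certified farmers' market.
All of (c)'s requirements are met (items are individually labelled; the preserves are shelf-stable). Under paragraphs (f)–(k): (f) would limit (c) — the coverage ratio is 36%, less than the 40% limit — but (g) sets (f) aside: (g) operates against (f): assessed value is $227,000, meeting the $209,500 threshold. (h) would limit (g) — the qualifying period is 105 days, under the 150 days limit — but (i) sets (h) aside: (i) is triggered — the preserves contain meat. (j) would limit (i) — a current Annual Certificate is held — but (k) sets (j) aside: (k) operates against (j): a current Class 2 Exemption Letter is held. Exception (c) stands.
Exception (d): the seller is a natural person; a current Standing Clearance is held — every condition holds. But: (l) is triggered — some sales are to a restaurant for resale. (m), which would lift (l), does not operate here — there is no Provisional Exemption Letter in force. (d) is therefore removed.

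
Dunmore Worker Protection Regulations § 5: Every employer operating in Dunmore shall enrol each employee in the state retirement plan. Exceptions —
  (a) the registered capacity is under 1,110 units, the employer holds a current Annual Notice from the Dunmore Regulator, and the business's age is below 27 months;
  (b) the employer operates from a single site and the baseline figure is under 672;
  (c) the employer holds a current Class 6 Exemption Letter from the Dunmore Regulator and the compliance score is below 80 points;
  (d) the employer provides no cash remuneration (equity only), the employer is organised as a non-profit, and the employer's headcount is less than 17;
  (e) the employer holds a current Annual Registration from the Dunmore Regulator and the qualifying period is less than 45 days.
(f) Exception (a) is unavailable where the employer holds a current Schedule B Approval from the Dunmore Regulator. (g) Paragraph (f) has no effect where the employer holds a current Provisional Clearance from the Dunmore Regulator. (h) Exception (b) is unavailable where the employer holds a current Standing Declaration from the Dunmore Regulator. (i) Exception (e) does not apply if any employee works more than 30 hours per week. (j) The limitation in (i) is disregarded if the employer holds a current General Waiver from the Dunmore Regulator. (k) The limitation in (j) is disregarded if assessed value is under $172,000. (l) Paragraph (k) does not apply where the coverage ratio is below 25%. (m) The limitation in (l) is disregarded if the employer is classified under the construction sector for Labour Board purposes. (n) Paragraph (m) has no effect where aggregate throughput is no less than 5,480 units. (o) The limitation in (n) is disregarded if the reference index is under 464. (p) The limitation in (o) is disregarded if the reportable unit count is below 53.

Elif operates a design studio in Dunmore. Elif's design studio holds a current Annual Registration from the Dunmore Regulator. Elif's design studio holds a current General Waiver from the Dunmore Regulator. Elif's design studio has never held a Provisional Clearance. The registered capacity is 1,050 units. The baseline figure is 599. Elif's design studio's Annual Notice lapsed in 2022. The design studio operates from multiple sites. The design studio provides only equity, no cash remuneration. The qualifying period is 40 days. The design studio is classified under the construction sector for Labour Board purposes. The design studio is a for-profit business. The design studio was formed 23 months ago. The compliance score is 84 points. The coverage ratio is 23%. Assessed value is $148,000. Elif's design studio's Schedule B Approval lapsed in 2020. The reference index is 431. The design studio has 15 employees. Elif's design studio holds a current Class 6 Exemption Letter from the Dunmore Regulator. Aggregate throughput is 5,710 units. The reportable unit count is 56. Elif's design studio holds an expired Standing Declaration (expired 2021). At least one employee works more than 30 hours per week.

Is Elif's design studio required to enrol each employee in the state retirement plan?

Yes — Elif's design studio must enrol each employee in the state retirement plan.

Exception (a) does not apply: there is no Annual Notice in force.
Exception (b) does not apply: the employer operates from multiple sites.
Exception (c) fails — the compliance score is 84 points, not below 80 points.
Exception (d) fails — the employer is for-profit.
All of (e)'s requirements are met (a current Annual Registration is held; the qualifying period is 40 days, less than the 45 days limit). Turning to paragraphs (i)–(p): (i) operates against (e): at least one employee exceeds 30 hours/week. (j) applies (a current General Waiver is held), but is itself disapplied by (k): (k) is engaged — assessed value is $148,000, under the $172,000 limit. (l) would limit (k) — the coverage ratio is 23%, below the 25% limit — but (m) sets (l) aside: (m) applies — the design studio is classified under the construction sector. (n) would limit (m) — aggregate throughput is 5,710 units, meeting the 5,480 units threshold — but (o) sets (n) aside: (o) is engaged — the reference index is 431, under the 464 limit. (p) does not operate here (the reportable unit count is 56, not below 53), so (o) stands. (e) is therefore removed.
No exception displaces § 5.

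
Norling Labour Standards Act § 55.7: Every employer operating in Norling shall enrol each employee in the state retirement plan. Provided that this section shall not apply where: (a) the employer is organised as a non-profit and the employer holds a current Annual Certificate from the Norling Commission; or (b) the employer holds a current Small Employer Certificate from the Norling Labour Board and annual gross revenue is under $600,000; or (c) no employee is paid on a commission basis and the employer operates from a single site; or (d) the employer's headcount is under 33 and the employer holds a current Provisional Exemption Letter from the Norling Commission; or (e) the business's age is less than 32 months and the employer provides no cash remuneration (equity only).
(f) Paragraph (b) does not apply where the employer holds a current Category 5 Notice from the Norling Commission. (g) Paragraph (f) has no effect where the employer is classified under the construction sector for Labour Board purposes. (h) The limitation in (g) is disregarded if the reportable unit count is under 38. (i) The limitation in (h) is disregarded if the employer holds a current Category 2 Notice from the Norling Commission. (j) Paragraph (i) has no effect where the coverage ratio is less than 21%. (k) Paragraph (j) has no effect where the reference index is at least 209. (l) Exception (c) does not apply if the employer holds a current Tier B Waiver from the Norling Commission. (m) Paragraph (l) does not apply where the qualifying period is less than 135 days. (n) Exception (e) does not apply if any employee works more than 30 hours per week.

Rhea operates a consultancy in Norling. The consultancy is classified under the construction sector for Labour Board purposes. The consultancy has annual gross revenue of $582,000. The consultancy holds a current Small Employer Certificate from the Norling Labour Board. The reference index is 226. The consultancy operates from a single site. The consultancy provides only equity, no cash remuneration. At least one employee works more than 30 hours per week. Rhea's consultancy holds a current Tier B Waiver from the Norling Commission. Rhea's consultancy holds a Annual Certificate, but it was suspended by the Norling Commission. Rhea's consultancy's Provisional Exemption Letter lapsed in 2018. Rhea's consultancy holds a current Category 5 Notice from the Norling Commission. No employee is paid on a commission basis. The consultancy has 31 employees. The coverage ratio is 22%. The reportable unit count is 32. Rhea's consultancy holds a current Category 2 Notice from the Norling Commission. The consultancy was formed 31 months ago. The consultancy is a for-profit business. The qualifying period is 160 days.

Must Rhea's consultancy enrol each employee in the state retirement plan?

Exception (a) does not apply: the employer is for-profit.
Exception (b) is satisfied on its face — a current Small Employer Certificate is held; annual gross revenue is $582,000, under the $600,000 limit. Applying paragraphs (f)–(k): (f) operates (a current Category 5 Notice is held), but is overridden by (g): (g) operates against (f): the consultancy is classified under the construction sector. (h) is engaged (the reportable unit count is 32, under the 38 limit), but yields to (i): (i) is triggered — a current Category 2 Notice is held. (j) does not operate here (the coverage ratio is 22%, not less than 21%), so (i) stands. So (b) applies.
Exception (c) is satisfied on its face — no employee is paid on commission; the employer operates from a single site. But: (l) applies — a current Tier B Waiver is held. (m) does not operate here (the qualifying period is 160 days, not less than 135 days), so (l) stands. (c) is therefore removed.
Exception (d) fails — no current Provisional Exemption Letter is held.
Exception (e)'s conditions are all satisfied: the business's age is 31 months, less than the 32 months limit; remuneration is equity-only. But applying paragraph (n): (n) operates against (e): at least one employee exceeds 30 hours/week. So (e) is unavailable.

No — exception (b) applies; Rhea's consultancy is not required to enrol each employee in the state retirement plan.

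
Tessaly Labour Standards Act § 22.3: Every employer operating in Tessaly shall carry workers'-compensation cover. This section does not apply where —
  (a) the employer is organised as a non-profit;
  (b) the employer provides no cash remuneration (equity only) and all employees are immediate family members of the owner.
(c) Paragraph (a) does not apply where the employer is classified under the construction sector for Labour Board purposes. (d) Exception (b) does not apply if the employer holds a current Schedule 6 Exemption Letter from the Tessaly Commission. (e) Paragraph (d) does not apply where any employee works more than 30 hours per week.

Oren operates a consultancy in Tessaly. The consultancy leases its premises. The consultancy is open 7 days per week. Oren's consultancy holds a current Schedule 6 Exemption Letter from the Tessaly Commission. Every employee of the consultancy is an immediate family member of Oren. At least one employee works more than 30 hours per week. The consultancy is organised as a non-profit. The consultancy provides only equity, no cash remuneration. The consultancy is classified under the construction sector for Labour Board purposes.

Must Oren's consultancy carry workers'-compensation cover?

No — exception (b) applies; Oren's consultancy is not required to carry workers'-compensation cover.

Exception (a) is satisfied on its face — the employer is a non-profit. But applying paragraph (c): (c) operates against (a): the consultancy is classified under the construction sector. (a) is therefore removed.
Exception (b)'s conditions are all satisfied: remuneration is equity-only; every employee is an immediate family member. Applying paragraphs (d)–(e): (d) would limit (b) — a current Schedule 6 Exemption Letter is held — but (e) sets (d) aside: (e) operates against (d): at least one employee exceeds 30 hours/week. Exception (b) stands.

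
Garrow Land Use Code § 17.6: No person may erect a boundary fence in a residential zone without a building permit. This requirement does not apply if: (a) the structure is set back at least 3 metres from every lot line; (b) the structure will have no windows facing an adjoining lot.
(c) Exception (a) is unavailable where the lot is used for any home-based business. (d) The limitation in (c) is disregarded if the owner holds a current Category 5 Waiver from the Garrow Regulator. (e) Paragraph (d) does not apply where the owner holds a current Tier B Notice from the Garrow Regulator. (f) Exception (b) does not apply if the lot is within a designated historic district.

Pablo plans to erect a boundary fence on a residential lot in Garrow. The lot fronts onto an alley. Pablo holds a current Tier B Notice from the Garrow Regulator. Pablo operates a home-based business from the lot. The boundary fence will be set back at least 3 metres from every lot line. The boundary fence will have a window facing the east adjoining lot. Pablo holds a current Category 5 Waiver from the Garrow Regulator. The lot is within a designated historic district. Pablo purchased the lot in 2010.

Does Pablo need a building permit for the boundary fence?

Exception (a)'s conditions are all satisfied: the setback is at least 3 m on every side. However, paragraphs (c)–(e) must be considered: (c) operates against (a): a home-based business operates on the lot. (d) operates (a current Category 5 Waiver is held), but is displaced by (e): (e) is engaged — a current Tier B Notice is held. Exception (a) does not apply.
Exception (b) requires that the structure will have no windows facing an adjoining lot; but a window faces an adjoining lot, so (b) is unavailable.
No exception is made out. Pablo falls within the general rule.

Yes — Pablo must obtain a building permit.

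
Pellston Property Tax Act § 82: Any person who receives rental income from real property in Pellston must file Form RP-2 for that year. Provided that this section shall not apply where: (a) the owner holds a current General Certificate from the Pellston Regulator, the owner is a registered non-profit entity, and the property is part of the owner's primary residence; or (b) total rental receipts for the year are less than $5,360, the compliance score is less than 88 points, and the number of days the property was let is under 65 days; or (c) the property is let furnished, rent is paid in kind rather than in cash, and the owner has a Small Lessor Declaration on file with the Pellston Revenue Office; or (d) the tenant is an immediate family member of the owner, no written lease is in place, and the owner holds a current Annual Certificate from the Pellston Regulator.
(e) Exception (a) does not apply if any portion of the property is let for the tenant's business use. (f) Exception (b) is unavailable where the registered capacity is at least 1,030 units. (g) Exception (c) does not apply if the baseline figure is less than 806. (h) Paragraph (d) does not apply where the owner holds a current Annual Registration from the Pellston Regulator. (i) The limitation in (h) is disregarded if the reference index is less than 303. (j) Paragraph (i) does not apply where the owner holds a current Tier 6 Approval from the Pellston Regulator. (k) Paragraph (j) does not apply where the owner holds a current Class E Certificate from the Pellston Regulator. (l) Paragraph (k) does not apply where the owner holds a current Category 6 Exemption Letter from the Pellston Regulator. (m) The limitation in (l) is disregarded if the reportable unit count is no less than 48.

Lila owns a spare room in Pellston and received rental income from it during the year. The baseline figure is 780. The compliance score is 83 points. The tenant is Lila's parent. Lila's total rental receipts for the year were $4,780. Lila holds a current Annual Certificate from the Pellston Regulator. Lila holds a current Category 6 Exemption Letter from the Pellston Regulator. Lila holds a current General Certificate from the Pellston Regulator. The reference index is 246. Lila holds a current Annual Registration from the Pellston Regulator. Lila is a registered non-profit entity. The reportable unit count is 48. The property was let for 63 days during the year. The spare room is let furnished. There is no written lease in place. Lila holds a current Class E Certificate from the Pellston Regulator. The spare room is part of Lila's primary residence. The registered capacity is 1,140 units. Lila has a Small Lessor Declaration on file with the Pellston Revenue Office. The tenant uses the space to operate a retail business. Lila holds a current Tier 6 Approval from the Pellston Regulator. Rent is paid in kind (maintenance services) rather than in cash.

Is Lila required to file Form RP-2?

Exception (a) is satisfied on its face — a current General Certificate is held; Lila is a registered non-profit; the spare room is part of the primary residence. But applying paragraph (e): (e) operates against (a): the space is let for business use. (a) is therefore removed.
Exception (b)'s conditions are all satisfied: total rental receipts for the year are $4,780, less than the $5,360 limit; the compliance score is 83 points, less than the 88 points limit; the number of days the property was let is 63 days, under the 65 days limit. Turning to paragraph (f): (f) operates — the registered capacity is 1,140 units, meeting the 1,030 units threshold. So (b) is unavailable.
Exception (c) is satisfied on its face — the property is let furnished; rent is paid in kind; a Small Lessor Declaration is on file. But: (g) operates against (c): the baseline figure is 780, less than the 806 limit. So (c) is unavailable.
Exception (d) is satisfied on its face — the tenant is an immediate family member; there is no written lease; a current Annual Certificate is held. Under paragraphs (h)–(m): (h) operates (a current Annual Registration is held), but yields to (i): (i) is triggered — the reference index is 246, less than the 303 limit. (j) would limit (i) — a current Tier 6 Approval is held — but (k) sets (j) aside: (k) operates against (j): a current Class E Certificate is held. (l) would limit (k) — a current Category 6 Exemption Letter is held — but (m) sets (l) aside: (m) is engaged — the reportable unit count is 48, meeting the 48 threshold. Exception (d) stands.

No — exception (d) applies; Lila is not required to file Form RP-2.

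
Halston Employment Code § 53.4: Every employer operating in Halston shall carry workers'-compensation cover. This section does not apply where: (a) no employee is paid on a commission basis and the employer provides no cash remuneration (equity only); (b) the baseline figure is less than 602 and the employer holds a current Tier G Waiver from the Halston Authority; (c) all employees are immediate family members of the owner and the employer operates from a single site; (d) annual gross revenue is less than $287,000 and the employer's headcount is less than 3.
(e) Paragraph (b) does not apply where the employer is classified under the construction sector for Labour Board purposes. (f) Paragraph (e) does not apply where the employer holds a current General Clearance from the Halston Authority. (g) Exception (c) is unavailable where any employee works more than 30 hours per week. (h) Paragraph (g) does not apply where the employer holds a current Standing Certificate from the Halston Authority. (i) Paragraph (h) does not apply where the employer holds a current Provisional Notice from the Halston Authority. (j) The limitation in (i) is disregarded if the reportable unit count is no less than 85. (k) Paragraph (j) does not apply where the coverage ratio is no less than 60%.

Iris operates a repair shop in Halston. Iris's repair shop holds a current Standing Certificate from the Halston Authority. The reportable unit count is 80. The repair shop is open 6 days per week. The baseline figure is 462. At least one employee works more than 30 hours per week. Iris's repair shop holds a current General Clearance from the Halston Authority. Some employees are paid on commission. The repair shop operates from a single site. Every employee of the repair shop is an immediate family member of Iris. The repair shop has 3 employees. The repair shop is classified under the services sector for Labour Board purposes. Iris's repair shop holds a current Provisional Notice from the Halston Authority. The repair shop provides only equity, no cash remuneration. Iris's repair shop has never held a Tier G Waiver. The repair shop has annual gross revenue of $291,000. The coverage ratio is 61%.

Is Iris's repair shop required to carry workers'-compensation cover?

Yes — Iris's repair shop must carry workers'-compensation cover.

Exception (a) fails — some employees are paid on commission.
Exception (b) fails — no current Tier G Waiver is held.
Exception (c) is satisfied on its face — every employee is an immediate family member; the employer operates from a single site. Turning to paragraphs (g)–(k): (g) is engaged — at least one employee exceeds 30 hours/week. (h) would limit (g) — a current Standing Certificate is held — but (i) sets (h) aside: (i) operates against (h): a current Provisional Notice is held. (j) is inapplicable (the reportable unit count is 80, short of 85), so (i) stands. Exception (c) does not apply.
Exception (d) requires that annual gross revenue is less than $287,000; but annual gross revenue is $291,000, not less than $287,000, so (d) is unavailable.
No exception applies. The general rule governs.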